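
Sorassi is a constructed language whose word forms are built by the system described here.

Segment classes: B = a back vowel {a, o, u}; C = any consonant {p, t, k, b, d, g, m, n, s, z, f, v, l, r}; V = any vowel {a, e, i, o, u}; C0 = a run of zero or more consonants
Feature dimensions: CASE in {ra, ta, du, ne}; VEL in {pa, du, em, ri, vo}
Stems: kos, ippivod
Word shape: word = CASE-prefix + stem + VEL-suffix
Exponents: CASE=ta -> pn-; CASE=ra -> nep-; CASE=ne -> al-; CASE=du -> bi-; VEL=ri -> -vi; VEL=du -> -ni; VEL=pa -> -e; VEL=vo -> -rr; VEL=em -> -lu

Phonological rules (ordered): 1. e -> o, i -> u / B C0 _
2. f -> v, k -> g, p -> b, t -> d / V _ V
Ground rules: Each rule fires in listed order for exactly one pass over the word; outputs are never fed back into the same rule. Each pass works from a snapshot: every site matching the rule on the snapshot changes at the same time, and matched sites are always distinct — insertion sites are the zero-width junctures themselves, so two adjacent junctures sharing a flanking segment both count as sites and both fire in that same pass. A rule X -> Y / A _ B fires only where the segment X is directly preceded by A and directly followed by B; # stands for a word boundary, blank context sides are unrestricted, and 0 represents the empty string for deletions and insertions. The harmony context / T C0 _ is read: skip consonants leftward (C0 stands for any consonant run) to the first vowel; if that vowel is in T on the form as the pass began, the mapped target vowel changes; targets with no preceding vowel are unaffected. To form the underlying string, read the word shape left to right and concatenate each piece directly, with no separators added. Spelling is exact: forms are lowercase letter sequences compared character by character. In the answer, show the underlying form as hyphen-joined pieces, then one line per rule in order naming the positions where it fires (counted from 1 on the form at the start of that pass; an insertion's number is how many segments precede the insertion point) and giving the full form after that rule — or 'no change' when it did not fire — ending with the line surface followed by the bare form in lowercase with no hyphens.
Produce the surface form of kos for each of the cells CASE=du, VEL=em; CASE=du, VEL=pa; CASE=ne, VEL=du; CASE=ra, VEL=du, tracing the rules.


cell CASE=du, VEL=em:
underlying: bi-kos-lu
1. e -> o, i -> u / B C0 _: no change
2. f -> v, k -> g, p -> b, t -> d / V _ V: fires at position(s) 3: bigoslu
surface: bigoslu

cell CASE=du, VEL=pa:
underlying: bi-kos-e
1. e -> o, i -> u / B C0 _: fires at position(s) 6: bikoso
2. f -> v, k -> g, p -> b, t -> d / V _ V: fires at position(s) 3: bigoso
surface: bigoso

cell CASE=ne, VEL=du:
underlying: al-kos-ni
1. e -> o, i -> u / B C0 _: fires at position(s) 7: alkosnu
2. f -> v, k -> g, p -> b, t -> d / V _ V: no change
surface: alkosnu

cell CASE=ra, VEL=du:
underlying: nep-kos-ni
1. e -> o, i -> u / B C0 _: fires at position(s) 8: nepkosnu
2. f -> v, k -> g, p -> b, t -> d / V _ V: no change
surface: nepkosnu


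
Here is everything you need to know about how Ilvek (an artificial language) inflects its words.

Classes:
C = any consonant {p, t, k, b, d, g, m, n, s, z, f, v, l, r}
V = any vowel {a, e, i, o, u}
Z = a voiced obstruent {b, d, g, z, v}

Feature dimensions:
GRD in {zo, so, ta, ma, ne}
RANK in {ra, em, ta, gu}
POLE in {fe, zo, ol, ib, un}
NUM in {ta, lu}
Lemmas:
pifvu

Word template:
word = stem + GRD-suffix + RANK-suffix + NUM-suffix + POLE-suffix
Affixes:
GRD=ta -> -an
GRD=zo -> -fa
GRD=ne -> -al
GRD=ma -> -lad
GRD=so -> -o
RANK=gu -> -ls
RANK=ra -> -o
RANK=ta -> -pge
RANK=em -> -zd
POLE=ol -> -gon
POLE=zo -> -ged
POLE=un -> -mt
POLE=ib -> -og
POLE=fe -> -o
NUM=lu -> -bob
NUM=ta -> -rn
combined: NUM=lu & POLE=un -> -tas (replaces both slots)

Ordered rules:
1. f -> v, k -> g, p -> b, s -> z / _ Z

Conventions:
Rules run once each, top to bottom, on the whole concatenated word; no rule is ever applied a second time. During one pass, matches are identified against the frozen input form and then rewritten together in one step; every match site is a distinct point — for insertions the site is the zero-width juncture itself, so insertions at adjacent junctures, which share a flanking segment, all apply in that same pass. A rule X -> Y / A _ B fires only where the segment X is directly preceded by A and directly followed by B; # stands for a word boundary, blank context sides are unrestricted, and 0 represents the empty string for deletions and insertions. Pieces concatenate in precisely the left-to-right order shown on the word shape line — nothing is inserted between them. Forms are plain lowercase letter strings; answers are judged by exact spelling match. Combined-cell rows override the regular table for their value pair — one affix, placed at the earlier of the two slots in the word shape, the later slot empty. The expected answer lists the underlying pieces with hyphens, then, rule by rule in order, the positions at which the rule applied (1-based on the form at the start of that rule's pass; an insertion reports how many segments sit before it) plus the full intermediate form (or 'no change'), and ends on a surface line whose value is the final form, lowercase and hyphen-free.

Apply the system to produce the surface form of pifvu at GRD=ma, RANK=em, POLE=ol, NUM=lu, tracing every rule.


underlying: pifvu-lad-zd-bob-gon
1. f -> v, k -> g, p -> b, s -> z / _ Z: fires at position(s) 3: pivvuladzdbobgon
surface: pivvuladzdbobgon


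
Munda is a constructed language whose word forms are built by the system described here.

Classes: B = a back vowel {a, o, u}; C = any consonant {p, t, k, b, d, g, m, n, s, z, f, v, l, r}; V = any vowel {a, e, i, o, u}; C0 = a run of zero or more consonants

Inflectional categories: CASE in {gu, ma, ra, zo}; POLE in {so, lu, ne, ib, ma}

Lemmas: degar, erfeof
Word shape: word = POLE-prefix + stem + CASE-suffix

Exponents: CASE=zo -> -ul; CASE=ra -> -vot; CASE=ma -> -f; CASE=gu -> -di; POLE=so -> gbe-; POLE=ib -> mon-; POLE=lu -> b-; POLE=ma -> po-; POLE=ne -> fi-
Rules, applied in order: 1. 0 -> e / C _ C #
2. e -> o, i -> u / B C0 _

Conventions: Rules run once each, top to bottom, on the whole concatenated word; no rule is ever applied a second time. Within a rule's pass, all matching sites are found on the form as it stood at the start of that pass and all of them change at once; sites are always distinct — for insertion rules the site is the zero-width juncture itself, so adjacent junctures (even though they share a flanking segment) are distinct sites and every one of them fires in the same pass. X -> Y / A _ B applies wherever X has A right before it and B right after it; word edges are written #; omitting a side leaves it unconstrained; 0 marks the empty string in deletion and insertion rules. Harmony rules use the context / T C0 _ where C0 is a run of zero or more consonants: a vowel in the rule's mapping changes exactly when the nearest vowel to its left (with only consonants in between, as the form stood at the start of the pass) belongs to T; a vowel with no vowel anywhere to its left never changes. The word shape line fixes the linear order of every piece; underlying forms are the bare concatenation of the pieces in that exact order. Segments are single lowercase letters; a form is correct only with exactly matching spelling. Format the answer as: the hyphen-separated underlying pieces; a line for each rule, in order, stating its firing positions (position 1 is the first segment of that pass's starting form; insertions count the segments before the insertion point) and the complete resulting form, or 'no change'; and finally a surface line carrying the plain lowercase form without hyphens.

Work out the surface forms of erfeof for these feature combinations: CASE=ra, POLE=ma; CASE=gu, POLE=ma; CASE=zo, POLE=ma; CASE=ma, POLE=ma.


cell CASE=ra, POLE=ma:
underlying: po-erfeof-vot
1. 0 -> e / C _ C #: no change
2. e -> o, i -> u / B C0 _: fires at position(s) 3: poorfeofvot
surface: poorfeofvot

cell CASE=gu, POLE=ma:
underlying: po-erfeof-di
1. 0 -> e / C _ C #: no change
2. e -> o, i -> u / B C0 _: fires at position(s) 3, 10: poorfeofdu
surface: poorfeofdu

cell CASE=zo, POLE=ma:
underlying: po-erfeof-ul
1. 0 -> e / C _ C #: no change
2. e -> o, i -> u / B C0 _: fires at position(s) 3: poorfeoful
surface: poorfeoful

cell CASE=ma, POLE=ma:
underlying: po-erfeof-f
1. 0 -> e / C _ C #: inserts after position(s) 8: poerfeofef
2. e -> o, i -> u / B C0 _: fires at position(s) 3, 9: poorfeofof
surface: poorfeofof


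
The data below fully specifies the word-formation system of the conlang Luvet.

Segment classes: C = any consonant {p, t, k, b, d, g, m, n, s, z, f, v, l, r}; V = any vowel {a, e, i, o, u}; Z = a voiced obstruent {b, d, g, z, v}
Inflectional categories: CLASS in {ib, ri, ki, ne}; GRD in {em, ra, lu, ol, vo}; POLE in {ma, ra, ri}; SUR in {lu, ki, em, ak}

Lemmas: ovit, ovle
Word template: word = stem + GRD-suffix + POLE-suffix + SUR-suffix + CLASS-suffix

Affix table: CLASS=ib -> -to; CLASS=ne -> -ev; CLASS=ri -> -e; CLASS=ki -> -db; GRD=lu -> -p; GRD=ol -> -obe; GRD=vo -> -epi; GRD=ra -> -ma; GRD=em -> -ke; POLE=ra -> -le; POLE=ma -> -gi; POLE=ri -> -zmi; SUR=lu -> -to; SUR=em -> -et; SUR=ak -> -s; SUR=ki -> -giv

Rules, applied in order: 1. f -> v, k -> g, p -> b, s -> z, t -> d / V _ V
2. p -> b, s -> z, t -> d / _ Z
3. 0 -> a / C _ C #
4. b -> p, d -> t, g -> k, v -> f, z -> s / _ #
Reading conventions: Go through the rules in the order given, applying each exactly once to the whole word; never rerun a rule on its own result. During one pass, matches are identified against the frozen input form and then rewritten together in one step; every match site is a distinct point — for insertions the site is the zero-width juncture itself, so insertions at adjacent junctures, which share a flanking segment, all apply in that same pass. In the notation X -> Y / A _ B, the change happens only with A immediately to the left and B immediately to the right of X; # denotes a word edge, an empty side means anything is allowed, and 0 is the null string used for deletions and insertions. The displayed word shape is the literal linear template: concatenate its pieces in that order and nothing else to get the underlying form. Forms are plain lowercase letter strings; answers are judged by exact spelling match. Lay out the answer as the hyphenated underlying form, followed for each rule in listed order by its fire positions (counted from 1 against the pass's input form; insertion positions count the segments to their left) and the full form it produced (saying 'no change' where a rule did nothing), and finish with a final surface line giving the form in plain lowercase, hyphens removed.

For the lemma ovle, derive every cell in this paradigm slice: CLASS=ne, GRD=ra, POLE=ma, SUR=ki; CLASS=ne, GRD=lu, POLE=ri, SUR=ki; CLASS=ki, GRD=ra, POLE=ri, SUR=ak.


cell CLASS=ne, GRD=ra, POLE=ma, SUR=ki:
underlying: ovle-ma-gi-giv-ev
1. f -> v, k -> g, p -> b, s -> z, t -> d / V _ V: no change
2. p -> b, s -> z, t -> d / _ Z: no change
3. 0 -> a / C _ C #: no change
4. b -> p, d -> t, g -> k, v -> f, z -> s / _ #: fires at position(s) 13: ovlemagigivef
surface: ovlemagigivef

cell CLASS=ne, GRD=lu, POLE=ri, SUR=ki:
underlying: ovle-p-zmi-giv-ev
1. f -> v, k -> g, p -> b, s -> z, t -> d / V _ V: no change
2. p -> b, s -> z, t -> d / _ Z: fires at position(s) 5: ovlebzmigivev
3. 0 -> a / C _ C #: no change
4. b -> p, d -> t, g -> k, v -> f, z -> s / _ #: fires at position(s) 13: ovlebzmigivef
surface: ovlebzmigivef

cell CLASS=ki, GRD=ra, POLE=ri, SUR=ak:
underlying: ovle-ma-zmi-s-db
1. f -> v, k -> g, p -> b, s -> z, t -> d / V _ V: no change
2. p -> b, s -> z, t -> d / _ Z: fires at position(s) 10: ovlemazmizdb
3. 0 -> a / C _ C #: inserts after position(s) 11: ovlemazmizdab
4. b -> p, d -> t, g -> k, v -> f, z -> s / _ #: fires at position(s) 13: ovlemazmizdap
surface: ovlemazmizdap


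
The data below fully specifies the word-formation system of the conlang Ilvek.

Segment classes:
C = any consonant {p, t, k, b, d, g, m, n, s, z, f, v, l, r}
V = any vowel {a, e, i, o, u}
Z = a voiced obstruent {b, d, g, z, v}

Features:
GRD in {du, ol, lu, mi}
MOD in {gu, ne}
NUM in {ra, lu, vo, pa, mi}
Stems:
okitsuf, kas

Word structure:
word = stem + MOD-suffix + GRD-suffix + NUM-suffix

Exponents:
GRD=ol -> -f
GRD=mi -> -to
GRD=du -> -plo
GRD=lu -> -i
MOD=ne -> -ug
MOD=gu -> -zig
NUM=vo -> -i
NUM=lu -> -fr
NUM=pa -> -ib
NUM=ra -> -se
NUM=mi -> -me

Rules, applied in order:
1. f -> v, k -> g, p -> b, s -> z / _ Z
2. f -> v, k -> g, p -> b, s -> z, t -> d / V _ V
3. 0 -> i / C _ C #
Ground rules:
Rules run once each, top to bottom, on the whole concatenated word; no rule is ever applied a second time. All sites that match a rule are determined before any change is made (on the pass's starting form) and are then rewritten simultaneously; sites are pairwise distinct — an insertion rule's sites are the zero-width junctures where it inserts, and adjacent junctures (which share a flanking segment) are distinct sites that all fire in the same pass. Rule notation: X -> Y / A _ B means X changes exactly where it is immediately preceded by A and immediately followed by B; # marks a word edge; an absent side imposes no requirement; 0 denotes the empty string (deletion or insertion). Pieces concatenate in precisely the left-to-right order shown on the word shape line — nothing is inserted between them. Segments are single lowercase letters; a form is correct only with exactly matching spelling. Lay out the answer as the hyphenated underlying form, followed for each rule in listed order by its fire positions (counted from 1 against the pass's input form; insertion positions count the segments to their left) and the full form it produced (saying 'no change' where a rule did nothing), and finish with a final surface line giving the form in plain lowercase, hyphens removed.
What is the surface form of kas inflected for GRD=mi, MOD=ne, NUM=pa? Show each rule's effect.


underlying: kas-ug-to-ib
1. f -> v, k -> g, p -> b, s -> z / _ Z: no change
2. f -> v, k -> g, p -> b, s -> z, t -> d / V _ V: fires at position(s) 3: kazugtoib
3. 0 -> i / C _ C #: no change
surface: kazugtoib


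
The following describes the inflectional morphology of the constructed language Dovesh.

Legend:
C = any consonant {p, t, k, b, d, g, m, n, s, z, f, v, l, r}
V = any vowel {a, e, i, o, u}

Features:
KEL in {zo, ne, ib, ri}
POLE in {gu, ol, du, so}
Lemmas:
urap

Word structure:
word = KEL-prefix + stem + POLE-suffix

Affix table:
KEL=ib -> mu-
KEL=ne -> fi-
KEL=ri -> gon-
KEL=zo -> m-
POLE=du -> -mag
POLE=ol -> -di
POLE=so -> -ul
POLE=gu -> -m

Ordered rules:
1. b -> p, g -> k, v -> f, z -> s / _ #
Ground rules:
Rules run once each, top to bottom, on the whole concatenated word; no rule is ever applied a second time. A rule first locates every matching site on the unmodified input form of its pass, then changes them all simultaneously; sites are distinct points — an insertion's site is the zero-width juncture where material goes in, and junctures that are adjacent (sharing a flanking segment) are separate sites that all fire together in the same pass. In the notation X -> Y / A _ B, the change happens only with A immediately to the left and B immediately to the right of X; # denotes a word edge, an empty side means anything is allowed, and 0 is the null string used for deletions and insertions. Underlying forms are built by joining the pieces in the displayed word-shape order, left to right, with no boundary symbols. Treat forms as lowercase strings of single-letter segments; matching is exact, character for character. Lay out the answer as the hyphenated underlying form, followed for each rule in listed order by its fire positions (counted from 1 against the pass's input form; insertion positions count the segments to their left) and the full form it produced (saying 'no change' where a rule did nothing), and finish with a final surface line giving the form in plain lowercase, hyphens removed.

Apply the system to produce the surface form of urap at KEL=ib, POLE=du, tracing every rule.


underlying: mu-urap-mag
1. b -> p, g -> k, v -> f, z -> s / _ #: fires at position(s) 9: muurapmak
surface: muurapmak


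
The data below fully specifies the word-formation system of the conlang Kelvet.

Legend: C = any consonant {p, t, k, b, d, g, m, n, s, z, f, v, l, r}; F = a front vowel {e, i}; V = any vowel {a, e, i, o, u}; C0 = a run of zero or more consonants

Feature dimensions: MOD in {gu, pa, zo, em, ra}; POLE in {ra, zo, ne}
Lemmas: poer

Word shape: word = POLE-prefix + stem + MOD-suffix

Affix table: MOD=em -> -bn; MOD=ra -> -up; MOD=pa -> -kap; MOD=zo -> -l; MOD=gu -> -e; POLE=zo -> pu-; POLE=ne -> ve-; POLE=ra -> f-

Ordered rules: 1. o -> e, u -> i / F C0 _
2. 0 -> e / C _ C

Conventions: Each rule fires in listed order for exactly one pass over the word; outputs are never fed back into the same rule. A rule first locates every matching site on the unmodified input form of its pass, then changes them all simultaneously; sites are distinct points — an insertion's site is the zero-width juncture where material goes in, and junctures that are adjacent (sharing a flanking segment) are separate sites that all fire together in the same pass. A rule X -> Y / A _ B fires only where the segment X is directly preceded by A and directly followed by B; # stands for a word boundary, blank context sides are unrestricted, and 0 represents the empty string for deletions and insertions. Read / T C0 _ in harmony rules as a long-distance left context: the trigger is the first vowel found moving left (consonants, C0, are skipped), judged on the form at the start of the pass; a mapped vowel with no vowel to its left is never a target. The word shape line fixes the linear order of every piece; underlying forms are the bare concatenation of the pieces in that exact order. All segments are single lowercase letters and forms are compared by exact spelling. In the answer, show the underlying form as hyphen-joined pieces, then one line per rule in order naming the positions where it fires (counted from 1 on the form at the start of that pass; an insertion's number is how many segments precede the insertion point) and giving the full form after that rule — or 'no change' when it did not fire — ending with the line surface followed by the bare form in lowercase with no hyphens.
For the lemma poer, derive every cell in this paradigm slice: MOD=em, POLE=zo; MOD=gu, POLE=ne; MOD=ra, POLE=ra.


cell MOD=em, POLE=zo:
underlying: pu-poer-bn
1. o -> e, u -> i / F C0 _: no change
2. 0 -> e / C _ C: inserts after position(s) 6, 7: pupoereben
surface: pupoereben

cell MOD=gu, POLE=ne:
underlying: ve-poer-e
1. o -> e, u -> i / F C0 _: fires at position(s) 4: vepeere
2. 0 -> e / C _ C: no change
surface: vepeere

cell MOD=ra, POLE=ra:
underlying: f-poer-up
1. o -> e, u -> i / F C0 _: fires at position(s) 6: fpoerip
2. 0 -> e / C _ C: inserts after position(s) 1: fepoerip
surface: fepoerip


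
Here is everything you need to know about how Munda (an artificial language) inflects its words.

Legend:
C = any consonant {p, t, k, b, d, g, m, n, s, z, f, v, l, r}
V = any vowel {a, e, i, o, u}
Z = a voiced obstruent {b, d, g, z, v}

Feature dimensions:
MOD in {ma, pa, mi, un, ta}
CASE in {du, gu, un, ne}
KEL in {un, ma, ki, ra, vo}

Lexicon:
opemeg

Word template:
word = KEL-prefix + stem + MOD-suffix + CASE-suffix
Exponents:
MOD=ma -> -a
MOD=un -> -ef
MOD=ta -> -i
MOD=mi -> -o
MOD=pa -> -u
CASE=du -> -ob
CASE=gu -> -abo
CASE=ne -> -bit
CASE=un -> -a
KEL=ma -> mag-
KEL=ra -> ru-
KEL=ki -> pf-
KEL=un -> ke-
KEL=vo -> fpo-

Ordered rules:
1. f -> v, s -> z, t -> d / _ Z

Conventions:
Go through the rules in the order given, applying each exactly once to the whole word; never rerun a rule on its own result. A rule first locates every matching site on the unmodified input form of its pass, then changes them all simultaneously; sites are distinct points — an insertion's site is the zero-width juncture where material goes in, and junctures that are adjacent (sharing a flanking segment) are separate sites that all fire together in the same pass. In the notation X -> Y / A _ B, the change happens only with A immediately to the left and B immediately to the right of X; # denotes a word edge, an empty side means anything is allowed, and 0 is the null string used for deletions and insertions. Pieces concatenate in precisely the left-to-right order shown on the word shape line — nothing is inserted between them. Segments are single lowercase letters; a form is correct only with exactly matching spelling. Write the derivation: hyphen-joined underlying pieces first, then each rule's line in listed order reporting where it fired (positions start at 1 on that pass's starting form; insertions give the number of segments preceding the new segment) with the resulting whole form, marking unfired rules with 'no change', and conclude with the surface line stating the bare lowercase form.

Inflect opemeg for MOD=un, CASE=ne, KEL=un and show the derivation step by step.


underlying: ke-opemeg-ef-bit
1. f -> v, s -> z, t -> d / _ Z: fires at position(s) 10: keopemegevbit
surface: keopemegevbit


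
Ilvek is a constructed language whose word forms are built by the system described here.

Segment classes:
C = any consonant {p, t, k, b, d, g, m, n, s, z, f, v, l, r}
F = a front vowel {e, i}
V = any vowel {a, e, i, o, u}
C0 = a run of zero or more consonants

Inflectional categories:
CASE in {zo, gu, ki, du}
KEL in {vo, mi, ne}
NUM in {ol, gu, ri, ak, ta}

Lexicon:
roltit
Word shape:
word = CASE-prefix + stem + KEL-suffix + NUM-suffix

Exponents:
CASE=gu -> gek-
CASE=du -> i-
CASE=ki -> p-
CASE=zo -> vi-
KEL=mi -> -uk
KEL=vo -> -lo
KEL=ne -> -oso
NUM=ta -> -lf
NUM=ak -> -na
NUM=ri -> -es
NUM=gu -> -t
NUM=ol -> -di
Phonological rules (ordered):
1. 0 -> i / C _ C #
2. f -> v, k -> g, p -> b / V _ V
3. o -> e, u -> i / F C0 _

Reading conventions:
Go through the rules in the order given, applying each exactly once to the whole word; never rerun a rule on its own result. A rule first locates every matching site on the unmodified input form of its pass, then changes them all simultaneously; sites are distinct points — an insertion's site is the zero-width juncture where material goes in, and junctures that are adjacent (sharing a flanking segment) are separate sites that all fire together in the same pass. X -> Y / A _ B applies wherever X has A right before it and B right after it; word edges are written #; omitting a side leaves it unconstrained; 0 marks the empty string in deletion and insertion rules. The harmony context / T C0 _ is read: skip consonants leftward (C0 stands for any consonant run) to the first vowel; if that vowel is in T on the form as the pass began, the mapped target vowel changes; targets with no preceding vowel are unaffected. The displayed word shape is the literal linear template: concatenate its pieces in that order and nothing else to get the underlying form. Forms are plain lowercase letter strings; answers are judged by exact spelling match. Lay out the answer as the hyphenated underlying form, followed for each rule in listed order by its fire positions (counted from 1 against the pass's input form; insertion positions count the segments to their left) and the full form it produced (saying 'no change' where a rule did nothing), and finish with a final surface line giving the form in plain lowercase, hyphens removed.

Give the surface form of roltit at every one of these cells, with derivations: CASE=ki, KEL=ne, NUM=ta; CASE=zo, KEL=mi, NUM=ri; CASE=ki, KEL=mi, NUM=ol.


cell CASE=ki, KEL=ne, NUM=ta:
underlying: p-roltit-oso-lf
1. 0 -> i / C _ C #: inserts after position(s) 11: proltitosolif
2. f -> v, k -> g, p -> b / V _ V: no change
3. o -> e, u -> i / F C0 _: fires at position(s) 8: proltitesolif
surface: proltitesolif

cell CASE=zo, KEL=mi, NUM=ri:
underlying: vi-roltit-uk-es
1. 0 -> i / C _ C #: no change
2. f -> v, k -> g, p -> b / V _ V: fires at position(s) 10: viroltituges
3. o -> e, u -> i / F C0 _: fires at position(s) 4, 9: vireltitiges
surface: vireltitiges

cell CASE=ki, KEL=mi, NUM=ol:
underlying: p-roltit-uk-di
1. 0 -> i / C _ C #: no change
2. f -> v, k -> g, p -> b / V _ V: no change
3. o -> e, u -> i / F C0 _: fires at position(s) 8: proltitikdi
surface: proltitikdi


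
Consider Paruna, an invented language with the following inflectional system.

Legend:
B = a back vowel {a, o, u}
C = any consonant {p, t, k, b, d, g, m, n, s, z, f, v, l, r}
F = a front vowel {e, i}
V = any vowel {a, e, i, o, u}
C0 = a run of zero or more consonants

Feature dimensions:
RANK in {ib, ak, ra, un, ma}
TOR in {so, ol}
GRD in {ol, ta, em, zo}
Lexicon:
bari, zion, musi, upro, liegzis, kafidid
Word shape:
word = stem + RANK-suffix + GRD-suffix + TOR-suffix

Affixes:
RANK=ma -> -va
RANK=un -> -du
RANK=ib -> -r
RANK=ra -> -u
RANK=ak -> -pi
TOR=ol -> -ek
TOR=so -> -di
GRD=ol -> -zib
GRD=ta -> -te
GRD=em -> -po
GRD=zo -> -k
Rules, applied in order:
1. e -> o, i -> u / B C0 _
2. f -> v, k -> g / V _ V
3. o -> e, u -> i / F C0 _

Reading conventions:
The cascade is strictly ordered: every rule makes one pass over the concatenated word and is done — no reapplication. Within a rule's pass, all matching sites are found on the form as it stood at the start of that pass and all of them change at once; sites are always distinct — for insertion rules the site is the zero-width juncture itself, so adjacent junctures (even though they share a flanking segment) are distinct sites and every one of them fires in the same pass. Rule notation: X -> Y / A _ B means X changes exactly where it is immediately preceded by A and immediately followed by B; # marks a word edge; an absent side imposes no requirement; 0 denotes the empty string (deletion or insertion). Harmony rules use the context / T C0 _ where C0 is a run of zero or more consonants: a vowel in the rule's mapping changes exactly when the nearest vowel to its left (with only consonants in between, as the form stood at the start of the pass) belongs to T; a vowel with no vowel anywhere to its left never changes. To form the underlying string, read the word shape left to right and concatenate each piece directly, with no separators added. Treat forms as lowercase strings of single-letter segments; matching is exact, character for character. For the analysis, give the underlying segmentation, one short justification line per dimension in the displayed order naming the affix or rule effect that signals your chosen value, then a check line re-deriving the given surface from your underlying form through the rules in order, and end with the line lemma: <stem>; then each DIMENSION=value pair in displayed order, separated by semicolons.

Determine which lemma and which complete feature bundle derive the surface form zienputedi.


underlying: zion-pi-te-di
RANK=ak - signalled by the affix -pi
TOR=so - signalled by the affix -di
GRD=ta - signalled by the affix -te
check: zionpitedi -> zionputedi -> zionputedi -> zienputedi
lemma: zion; RANK=ak; TOR=so; GRD=ta


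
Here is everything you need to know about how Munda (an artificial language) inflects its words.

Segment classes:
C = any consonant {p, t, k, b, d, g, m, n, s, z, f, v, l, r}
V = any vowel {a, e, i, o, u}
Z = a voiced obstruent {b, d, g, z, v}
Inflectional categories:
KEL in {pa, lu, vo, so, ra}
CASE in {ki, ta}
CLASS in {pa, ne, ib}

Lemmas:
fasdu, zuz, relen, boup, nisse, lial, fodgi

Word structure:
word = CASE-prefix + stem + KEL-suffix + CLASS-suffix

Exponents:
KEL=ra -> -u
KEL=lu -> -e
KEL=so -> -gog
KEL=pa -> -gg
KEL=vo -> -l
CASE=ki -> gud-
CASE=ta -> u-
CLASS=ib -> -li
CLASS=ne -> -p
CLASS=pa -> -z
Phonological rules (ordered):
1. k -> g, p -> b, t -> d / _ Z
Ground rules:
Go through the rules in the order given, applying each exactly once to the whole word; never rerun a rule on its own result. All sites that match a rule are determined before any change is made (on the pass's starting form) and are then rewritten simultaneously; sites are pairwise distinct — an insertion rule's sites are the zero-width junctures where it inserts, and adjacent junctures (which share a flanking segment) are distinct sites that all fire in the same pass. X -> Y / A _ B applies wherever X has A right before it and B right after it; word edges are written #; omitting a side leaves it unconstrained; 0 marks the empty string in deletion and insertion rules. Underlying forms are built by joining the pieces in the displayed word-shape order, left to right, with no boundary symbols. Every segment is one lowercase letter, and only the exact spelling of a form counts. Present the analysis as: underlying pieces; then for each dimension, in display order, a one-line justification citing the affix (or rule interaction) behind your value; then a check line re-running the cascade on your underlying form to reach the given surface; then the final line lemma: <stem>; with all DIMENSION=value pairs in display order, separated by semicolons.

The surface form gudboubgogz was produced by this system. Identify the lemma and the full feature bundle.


underlying: gud-boup-gog-z
KEL=so - signalled by the affix -gog
CASE=ki - signalled by the affix gud-
CLASS=pa - signalled by the affix -z
check: gudboupgogz -> gudboubgogz
lemma: boup; KEL=so; CASE=ki; CLASS=pa


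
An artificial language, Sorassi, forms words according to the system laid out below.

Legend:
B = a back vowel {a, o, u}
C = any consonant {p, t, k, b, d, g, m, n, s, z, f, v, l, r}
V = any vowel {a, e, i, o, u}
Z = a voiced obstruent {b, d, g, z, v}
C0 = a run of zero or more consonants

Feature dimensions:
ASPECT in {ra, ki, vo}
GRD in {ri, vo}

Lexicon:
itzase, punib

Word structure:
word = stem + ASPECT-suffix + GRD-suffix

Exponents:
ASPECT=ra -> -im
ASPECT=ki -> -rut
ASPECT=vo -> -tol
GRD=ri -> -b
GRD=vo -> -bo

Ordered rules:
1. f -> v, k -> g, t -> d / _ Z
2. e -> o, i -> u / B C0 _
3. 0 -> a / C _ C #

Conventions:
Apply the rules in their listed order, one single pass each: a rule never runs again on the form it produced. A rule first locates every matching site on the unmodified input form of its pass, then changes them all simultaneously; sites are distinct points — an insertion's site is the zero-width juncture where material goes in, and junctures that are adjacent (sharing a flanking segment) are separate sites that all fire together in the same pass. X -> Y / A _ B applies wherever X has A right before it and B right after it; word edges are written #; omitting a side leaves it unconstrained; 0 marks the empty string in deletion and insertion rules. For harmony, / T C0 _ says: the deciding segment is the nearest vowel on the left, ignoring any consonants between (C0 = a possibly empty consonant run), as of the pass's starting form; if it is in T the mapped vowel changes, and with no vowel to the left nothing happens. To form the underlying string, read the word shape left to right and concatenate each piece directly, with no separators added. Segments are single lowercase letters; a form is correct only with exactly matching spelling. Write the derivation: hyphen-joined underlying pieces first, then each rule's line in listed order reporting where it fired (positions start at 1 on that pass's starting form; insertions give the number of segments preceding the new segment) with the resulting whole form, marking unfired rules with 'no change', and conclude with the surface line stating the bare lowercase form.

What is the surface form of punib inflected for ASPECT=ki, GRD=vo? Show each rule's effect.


underlying: punib-rut-bo
1. f -> v, k -> g, t -> d / _ Z: fires at position(s) 8: punibrudbo
2. e -> o, i -> u / B C0 _: fires at position(s) 4: punubrudbo
3. 0 -> a / C _ C #: no change
surface: punubrudbo


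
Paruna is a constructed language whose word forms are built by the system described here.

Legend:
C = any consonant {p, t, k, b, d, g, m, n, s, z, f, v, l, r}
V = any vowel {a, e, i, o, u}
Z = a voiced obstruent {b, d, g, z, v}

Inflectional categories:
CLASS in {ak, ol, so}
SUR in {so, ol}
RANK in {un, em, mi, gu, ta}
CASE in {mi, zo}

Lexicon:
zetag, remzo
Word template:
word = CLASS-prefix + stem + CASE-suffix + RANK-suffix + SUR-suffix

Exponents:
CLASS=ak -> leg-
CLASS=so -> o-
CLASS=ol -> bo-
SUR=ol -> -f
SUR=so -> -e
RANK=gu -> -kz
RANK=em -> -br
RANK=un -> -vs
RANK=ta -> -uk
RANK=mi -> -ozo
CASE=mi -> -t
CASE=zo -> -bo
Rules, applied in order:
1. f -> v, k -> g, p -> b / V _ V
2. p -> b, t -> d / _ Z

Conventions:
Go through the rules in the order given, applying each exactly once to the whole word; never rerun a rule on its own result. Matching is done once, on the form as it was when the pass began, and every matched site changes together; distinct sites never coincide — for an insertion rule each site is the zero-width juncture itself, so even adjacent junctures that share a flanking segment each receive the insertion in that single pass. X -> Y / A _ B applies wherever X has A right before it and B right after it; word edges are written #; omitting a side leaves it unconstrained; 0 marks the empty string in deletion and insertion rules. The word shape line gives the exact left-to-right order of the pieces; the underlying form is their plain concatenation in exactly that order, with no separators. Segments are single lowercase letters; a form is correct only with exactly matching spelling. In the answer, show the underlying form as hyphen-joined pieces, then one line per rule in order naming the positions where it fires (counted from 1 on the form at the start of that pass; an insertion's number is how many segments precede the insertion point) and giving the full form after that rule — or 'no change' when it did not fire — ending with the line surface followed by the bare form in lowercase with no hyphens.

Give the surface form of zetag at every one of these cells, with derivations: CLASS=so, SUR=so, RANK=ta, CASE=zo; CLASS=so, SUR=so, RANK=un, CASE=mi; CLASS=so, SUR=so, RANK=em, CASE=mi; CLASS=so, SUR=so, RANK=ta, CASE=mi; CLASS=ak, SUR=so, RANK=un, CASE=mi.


cell CLASS=so, SUR=so, RANK=ta, CASE=zo:
underlying: o-zetag-bo-uk-e
1. f -> v, k -> g, p -> b / V _ V: fires at position(s) 10: ozetagbouge
2. p -> b, t -> d / _ Z: no change
surface: ozetagbouge

cell CLASS=so, SUR=so, RANK=un, CASE=mi:
underlying: o-zetag-t-vs-e
1. f -> v, k -> g, p -> b / V _ V: no change
2. p -> b, t -> d / _ Z: fires at position(s) 7: ozetagdvse
surface: ozetagdvse

cell CLASS=so, SUR=so, RANK=em, CASE=mi:
underlying: o-zetag-t-br-e
1. f -> v, k -> g, p -> b / V _ V: no change
2. p -> b, t -> d / _ Z: fires at position(s) 7: ozetagdbre
surface: ozetagdbre

cell CLASS=so, SUR=so, RANK=ta, CASE=mi:
underlying: o-zetag-t-uk-e
1. f -> v, k -> g, p -> b / V _ V: fires at position(s) 9: ozetagtuge
2. p -> b, t -> d / _ Z: no change
surface: ozetagtuge

cell CLASS=ak, SUR=so, RANK=un, CASE=mi:
underlying: leg-zetag-t-vs-e
1. f -> v, k -> g, p -> b / V _ V: no change
2. p -> b, t -> d / _ Z: fires at position(s) 9: legzetagdvse
surface: legzetagdvse


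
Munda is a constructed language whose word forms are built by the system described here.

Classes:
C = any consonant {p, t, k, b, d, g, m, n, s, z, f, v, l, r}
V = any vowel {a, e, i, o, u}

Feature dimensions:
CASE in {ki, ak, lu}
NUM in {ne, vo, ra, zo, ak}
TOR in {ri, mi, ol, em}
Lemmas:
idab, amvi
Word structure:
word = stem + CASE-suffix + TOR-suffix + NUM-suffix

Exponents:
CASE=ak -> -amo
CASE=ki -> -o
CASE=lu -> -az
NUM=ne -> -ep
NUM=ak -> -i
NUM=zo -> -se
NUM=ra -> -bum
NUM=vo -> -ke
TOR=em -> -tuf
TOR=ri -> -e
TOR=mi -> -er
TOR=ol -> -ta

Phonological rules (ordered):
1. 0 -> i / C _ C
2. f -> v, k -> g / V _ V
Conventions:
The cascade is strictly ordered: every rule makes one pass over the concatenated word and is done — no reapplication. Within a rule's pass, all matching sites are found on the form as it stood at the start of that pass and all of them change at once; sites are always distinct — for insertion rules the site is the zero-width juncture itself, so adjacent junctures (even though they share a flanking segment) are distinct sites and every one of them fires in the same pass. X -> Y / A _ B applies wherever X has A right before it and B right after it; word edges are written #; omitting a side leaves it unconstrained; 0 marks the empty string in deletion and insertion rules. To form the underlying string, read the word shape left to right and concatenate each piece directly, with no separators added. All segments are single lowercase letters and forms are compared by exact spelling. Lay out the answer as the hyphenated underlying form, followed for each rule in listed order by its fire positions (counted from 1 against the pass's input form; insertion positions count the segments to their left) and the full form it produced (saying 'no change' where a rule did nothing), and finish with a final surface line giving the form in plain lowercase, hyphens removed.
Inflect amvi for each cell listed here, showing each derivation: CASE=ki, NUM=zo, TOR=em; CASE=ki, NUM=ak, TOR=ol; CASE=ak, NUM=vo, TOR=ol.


cell CASE=ki, NUM=zo, TOR=em:
underlying: amvi-o-tuf-se
1. 0 -> i / C _ C: inserts after position(s) 2, 8: amiviotufise
2. f -> v, k -> g / V _ V: fires at position(s) 9: amiviotuvise
surface: amiviotuvise

cell CASE=ki, NUM=ak, TOR=ol:
underlying: amvi-o-ta-i
1. 0 -> i / C _ C: inserts after position(s) 2: amiviotai
2. f -> v, k -> g / V _ V: no change
surface: amiviotai

cell CASE=ak, NUM=vo, TOR=ol:
underlying: amvi-amo-ta-ke
1. 0 -> i / C _ C: inserts after position(s) 2: amiviamotake
2. f -> v, k -> g / V _ V: fires at position(s) 11: amiviamotage
surface: amiviamotage


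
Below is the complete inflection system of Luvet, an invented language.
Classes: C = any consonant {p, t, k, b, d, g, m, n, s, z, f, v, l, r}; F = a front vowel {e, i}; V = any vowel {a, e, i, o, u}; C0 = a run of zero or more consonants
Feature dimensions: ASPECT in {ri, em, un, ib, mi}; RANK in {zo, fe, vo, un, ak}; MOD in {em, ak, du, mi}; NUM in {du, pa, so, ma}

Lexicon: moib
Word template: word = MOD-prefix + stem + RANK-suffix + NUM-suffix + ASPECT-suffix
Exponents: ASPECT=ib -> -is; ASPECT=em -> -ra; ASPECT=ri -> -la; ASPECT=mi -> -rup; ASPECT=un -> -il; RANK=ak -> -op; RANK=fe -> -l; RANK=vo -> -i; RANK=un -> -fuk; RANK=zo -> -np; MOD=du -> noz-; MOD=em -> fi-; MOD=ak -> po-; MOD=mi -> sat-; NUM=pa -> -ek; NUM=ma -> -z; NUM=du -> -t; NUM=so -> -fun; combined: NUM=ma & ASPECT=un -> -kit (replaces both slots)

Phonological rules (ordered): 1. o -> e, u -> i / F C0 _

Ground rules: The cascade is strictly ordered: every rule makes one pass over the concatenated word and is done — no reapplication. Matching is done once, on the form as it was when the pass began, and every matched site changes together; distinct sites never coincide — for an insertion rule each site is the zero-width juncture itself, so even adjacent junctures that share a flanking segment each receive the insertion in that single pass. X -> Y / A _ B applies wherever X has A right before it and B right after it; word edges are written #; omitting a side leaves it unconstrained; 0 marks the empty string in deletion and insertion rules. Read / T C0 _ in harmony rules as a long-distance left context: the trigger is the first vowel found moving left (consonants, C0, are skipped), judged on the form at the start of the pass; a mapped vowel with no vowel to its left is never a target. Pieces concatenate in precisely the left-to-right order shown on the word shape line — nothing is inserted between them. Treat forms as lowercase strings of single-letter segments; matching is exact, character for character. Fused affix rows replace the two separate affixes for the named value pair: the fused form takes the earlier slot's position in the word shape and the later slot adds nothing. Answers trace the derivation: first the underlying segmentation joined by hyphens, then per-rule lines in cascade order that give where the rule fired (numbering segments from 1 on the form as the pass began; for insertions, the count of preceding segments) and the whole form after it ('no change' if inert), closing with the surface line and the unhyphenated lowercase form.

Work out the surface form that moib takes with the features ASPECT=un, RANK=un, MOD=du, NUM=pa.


underlying: noz-moib-fuk-ek-il
1. o -> e, u -> i / F C0 _: fires at position(s) 9: nozmoibfikekil
surface: nozmoibfikekil
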